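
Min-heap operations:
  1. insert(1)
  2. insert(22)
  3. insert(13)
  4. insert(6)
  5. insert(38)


insert(1) -> [1]
insert(22) -> [1, 22]
insert(13) -> [1, 22, 13]
insert(6) -> [1, 6, 13, 22]
insert(38) -> [1, 6, 13, 22, 38]

Final heap: [1, 6, 13, 22, 38]


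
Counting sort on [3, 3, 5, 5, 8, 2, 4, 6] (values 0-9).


Input: [3, 3, 5, 5, 8, 2, 4, 6]
Counts: [0, 0, 1, 2, 1, 2, 1, 0, 1, 0]

Sorted: [2, 3, 3, 4, 5, 5, 6, 8]


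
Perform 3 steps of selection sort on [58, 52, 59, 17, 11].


Initial: [58, 52, 59, 17, 11]
Step 1: min=11 at 4
  Swap: [11, 52, 59, 17, 58]
Step 2: min=17 at 3
  Swap: [11, 17, 59, 52, 58]
Step 3: min=52 at 3
  Swap: [11, 17, 52, 59, 58]

After 3 steps: [11, 17, 52, 59, 58]


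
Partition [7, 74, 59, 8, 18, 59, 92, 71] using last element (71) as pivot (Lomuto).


Pivot: 71
  7 <= 71: advance i (no swap)
  59 <= 71: swap -> [7, 59, 74, 8, 18, 59, 92, 71]
  8 <= 71: swap -> [7, 59, 8, 74, 18, 59, 92, 71]
  18 <= 71: swap -> [7, 59, 8, 18, 74, 59, 92, 71]
  59 <= 71: swap -> [7, 59, 8, 18, 59, 74, 92, 71]
Place pivot at 5: [7, 59, 8, 18, 59, 71, 92, 74]

Partitioned: [7, 59, 8, 18, 59, 71, 92, 74]


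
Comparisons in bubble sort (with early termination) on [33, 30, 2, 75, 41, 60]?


Algorithm: bubble sort (with early termination)
Input: [33, 30, 2, 75, 41, 60]
Sorted: [2, 30, 33, 41, 60, 75]

12


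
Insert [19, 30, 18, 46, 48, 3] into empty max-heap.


Insert 19: [19]
Insert 30: [30, 19]
Insert 18: [30, 19, 18]
Insert 46: [46, 30, 18, 19]
Insert 48: [48, 46, 18, 19, 30]
Insert 3: [48, 46, 18, 19, 30, 3]

Final heap: [48, 46, 18, 19, 30, 3]


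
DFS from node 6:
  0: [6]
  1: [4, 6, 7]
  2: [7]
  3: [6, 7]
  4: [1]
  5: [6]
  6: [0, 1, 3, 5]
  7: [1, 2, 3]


Visit 6, push [5, 3, 1, 0]
Visit 0, push []
Visit 1, push [7, 4]
Visit 4, push []
Visit 7, push [3, 2]
Visit 2, push []
Visit 3, push []
Visit 5, push []

DFS order: [6, 0, 1, 4, 7, 2, 3, 5]


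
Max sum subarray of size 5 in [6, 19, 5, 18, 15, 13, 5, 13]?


[0:5]: 63
[1:6]: 70
[2:7]: 56
[3:8]: 64

Max: 70 at [1:6]


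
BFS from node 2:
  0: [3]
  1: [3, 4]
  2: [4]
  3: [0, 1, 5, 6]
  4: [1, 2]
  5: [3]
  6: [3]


Visit 2, enqueue [4]
Visit 4, enqueue [1]
Visit 1, enqueue [3]
Visit 3, enqueue [0, 5, 6]
Visit 0, enqueue []
Visit 5, enqueue []
Visit 6, enqueue []

BFS order: [2, 4, 1, 3, 0, 5, 6]


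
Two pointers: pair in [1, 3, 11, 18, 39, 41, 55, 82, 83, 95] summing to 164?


lo=0(1)+hi=9(95)=96
lo=1(3)+hi=9(95)=98
lo=2(11)+hi=9(95)=106
lo=3(18)+hi=9(95)=113
lo=4(39)+hi=9(95)=134
lo=5(41)+hi=9(95)=136
lo=6(55)+hi=9(95)=150
lo=7(82)+hi=9(95)=177
lo=7(82)+hi=8(83)=165

No pair found


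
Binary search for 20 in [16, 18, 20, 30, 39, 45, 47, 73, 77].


Step 1: lo=0, hi=8, mid=4, val=39
Step 2: lo=0, hi=3, mid=1, val=18
Step 3: lo=2, hi=3, mid=2, val=20

Found at index 2


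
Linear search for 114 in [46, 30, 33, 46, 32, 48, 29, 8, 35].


i=0: 46!=114
i=1: 30!=114
i=2: 33!=114
i=3: 46!=114
i=4: 32!=114
i=5: 48!=114
i=6: 29!=114
i=7: 8!=114
i=8: 35!=114

Not found, 9 comps


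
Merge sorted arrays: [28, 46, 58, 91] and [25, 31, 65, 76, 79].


Take 25 from B
Take 28 from A
Take 31 from B
Take 46 from A
Take 58 from A
Take 65 from B
Take 76 from B
Take 79 from B

Merged: [25, 28, 31, 46, 58, 65, 76, 79, 91]


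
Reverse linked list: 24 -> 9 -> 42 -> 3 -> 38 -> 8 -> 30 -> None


Step 1: curr=24, set curr.next=prev(None) | reversed so far: 24
Step 2: curr=9, set curr.next=prev(24) | reversed so far: 9 -> 24
Step 3: curr=42, set curr.next=prev(9) | reversed so far: 42 -> 9 -> 24
Step 4: curr=3, set curr.next=prev(42) | reversed so far: 3 -> 42 -> 9 -> 24
Step 5: curr=38, set curr.next=prev(3) | reversed so far: 38 -> 3 -> 42 -> 9 -> 24
Step 6: curr=8, set curr.next=prev(38) | reversed so far: 8 -> 38 -> 3 -> 42 -> 9 -> 24
Step 7: curr=30, set curr.next=prev(8) | reversed so far: 30 -> 8 -> 38 -> 3 -> 42 -> 9 -> 24

30 -> 8 -> 38 -> 3 -> 42 -> 9 -> 24 -> None


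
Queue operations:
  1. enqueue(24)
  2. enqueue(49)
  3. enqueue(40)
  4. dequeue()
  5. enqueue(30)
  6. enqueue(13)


enqueue(24) -> [24]
enqueue(49) -> [24, 49]
enqueue(40) -> [24, 49, 40]
dequeue()->24, [49, 40]
enqueue(30) -> [49, 40, 30]
enqueue(13) -> [49, 40, 30, 13]

Final queue: [49, 40, 30, 13]


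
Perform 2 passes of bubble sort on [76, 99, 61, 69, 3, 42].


Initial: [76, 99, 61, 69, 3, 42]
Pass 1: [76, 61, 69, 3, 42, 99] (4 swaps)
Pass 2: [61, 69, 3, 42, 76, 99] (4 swaps)

After 2 passes: [61, 69, 3, 42, 76, 99]


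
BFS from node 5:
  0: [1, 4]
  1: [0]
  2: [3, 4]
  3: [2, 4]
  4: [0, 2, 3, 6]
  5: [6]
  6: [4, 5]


Visit 5, enqueue [6]
Visit 6, enqueue [4]
Visit 4, enqueue [0, 2, 3]
Visit 0, enqueue [1]
Visit 2, enqueue []
Visit 3, enqueue []
Visit 1, enqueue []

BFS order: [5, 6, 4, 0, 2, 3, 1]


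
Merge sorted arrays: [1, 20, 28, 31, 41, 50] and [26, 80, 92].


Take 1 from A
Take 20 from A
Take 26 from B
Take 28 from A
Take 31 from A
Take 41 from A
Take 50 from A

Merged: [1, 20, 26, 28, 31, 41, 50, 80, 92]


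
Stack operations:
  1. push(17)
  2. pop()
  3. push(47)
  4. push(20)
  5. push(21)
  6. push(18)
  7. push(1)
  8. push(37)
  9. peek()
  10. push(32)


push(17) -> [17]
pop()->17, []
push(47) -> [47]
push(20) -> [47, 20]
push(21) -> [47, 20, 21]
push(18) -> [47, 20, 21, 18]
push(1) -> [47, 20, 21, 18, 1]
push(37) -> [47, 20, 21, 18, 1, 37]
peek()->37
push(32) -> [47, 20, 21, 18, 1, 37, 32]

Final stack: [47, 20, 21, 18, 1, 37, 32]


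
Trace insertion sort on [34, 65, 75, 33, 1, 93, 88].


Initial: [34, 65, 75, 33, 1, 93, 88]
Insert 65: [34, 65, 75, 33, 1, 93, 88]
Insert 75: [34, 65, 75, 33, 1, 93, 88]
Insert 33: [33, 34, 65, 75, 1, 93, 88]
Insert 1: [1, 33, 34, 65, 75, 93, 88]
Insert 93: [1, 33, 34, 65, 75, 93, 88]
Insert 88: [1, 33, 34, 65, 75, 88, 93]

Sorted: [1, 33, 34, 65, 75, 88, 93]


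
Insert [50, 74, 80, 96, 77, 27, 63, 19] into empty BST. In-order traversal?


Insert 50: root
Insert 74: R from 50
Insert 80: R from 50 -> R from 74
Insert 96: R from 50 -> R from 74 -> R from 80
Insert 77: R from 50 -> R from 74 -> L from 80
Insert 27: L from 50
Insert 63: R from 50 -> L from 74
Insert 19: L from 50 -> L from 27

In-order: [19, 27, 50, 63, 74, 77, 80, 96]


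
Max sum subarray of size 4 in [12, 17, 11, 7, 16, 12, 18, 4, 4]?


[0:4]: 47
[1:5]: 51
[2:6]: 46
[3:7]: 53
[4:8]: 50
[5:9]: 38

Max: 53 at [3:7]


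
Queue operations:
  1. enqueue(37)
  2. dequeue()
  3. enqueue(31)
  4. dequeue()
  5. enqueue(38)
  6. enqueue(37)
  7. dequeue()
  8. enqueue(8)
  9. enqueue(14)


enqueue(37) -> [37]
dequeue()->37, []
enqueue(31) -> [31]
dequeue()->31, []
enqueue(38) -> [38]
enqueue(37) -> [38, 37]
dequeue()->38, [37]
enqueue(8) -> [37, 8]
enqueue(14) -> [37, 8, 14]

Final queue: [37, 8, 14]


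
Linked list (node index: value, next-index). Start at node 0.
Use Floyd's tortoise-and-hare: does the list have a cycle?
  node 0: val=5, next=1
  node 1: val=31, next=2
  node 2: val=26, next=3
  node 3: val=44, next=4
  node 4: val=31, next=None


Floyd's tortoise (slow, +1) and hare (fast, +2):
  init: slow=0, fast=0
  step 1: slow=1, fast=2
  step 2: slow=2, fast=4
  step 3: fast -> None, no cycle

Cycle: no


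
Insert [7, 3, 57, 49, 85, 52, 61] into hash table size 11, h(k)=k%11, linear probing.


Insert 7: h=7 -> slot 7
Insert 3: h=3 -> slot 3
Insert 57: h=2 -> slot 2
Insert 49: h=5 -> slot 5
Insert 85: h=8 -> slot 8
Insert 52: h=8, 1 probes -> slot 9
Insert 61: h=6 -> slot 6

Table: [None, None, 57, 3, None, 49, 61, 7, 85, 52, None]


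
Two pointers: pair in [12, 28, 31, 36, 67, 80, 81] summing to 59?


lo=0(12)+hi=6(81)=93
lo=0(12)+hi=5(80)=92
lo=0(12)+hi=4(67)=79
lo=0(12)+hi=3(36)=48
lo=1(28)+hi=3(36)=64
lo=1(28)+hi=2(31)=59

Yes: 28+31=59


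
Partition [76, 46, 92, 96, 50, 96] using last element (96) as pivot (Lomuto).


Pivot: 96
  76 <= 96: advance i (no swap)
  46 <= 96: advance i (no swap)
  92 <= 96: advance i (no swap)
  96 <= 96: advance i (no swap)
  50 <= 96: advance i (no swap)
Place pivot at 5: [76, 46, 92, 96, 50, 96]

Partitioned: [76, 46, 92, 96, 50, 96]


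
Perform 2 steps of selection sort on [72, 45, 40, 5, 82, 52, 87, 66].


Initial: [72, 45, 40, 5, 82, 52, 87, 66]
Step 1: min=5 at 3
  Swap: [5, 45, 40, 72, 82, 52, 87, 66]
Step 2: min=40 at 2
  Swap: [5, 40, 45, 72, 82, 52, 87, 66]

After 2 steps: [5, 40, 45, 72, 82, 52, 87, 66]


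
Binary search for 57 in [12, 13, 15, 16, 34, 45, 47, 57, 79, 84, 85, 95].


Step 1: lo=0, hi=11, mid=5, val=45
Step 2: lo=6, hi=11, mid=8, val=79
Step 3: lo=6, hi=7, mid=6, val=47
Step 4: lo=7, hi=7, mid=7, val=57

Found at index 7


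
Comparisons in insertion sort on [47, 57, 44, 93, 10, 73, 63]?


Algorithm: insertion sort
Input: [47, 57, 44, 93, 10, 73, 63]
Sorted: [10, 44, 47, 57, 63, 73, 93]

13


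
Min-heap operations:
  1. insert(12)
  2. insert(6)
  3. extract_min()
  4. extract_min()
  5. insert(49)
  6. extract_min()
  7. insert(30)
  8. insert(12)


insert(12) -> [12]
insert(6) -> [6, 12]
extract_min()->6, [12]
extract_min()->12, []
insert(49) -> [49]
extract_min()->49, []
insert(30) -> [30]
insert(12) -> [12, 30]

Final heap: [12, 30]


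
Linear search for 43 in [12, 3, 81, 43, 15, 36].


i=0: 12!=43
i=1: 3!=43
i=2: 81!=43
i=3: 43==43 found!

Found at 3, 4 comps


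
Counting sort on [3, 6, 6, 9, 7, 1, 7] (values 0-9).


Input: [3, 6, 6, 9, 7, 1, 7]
Counts: [0, 1, 0, 1, 0, 0, 2, 2, 0, 1]

Sorted: [1, 3, 6, 6, 7, 7, 9]


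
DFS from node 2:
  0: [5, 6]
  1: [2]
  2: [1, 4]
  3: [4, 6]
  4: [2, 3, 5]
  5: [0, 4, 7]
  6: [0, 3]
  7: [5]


Visit 2, push [4, 1]
Visit 1, push []
Visit 4, push [5, 3]
Visit 3, push [6]
Visit 6, push [0]
Visit 0, push [5]
Visit 5, push [7]
Visit 7, push []

DFS order: [2, 1, 4, 3, 6, 0, 5, 7]


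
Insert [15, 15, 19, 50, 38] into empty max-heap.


Insert 15: [15]
Insert 15: [15, 15]
Insert 19: [19, 15, 15]
Insert 50: [50, 19, 15, 15]
Insert 38: [50, 38, 15, 15, 19]

Final heap: [50, 38, 15, 15, 19]


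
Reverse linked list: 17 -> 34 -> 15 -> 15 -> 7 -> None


Step 1: curr=17, set curr.next=prev(None) | reversed so far: 17
Step 2: curr=34, set curr.next=prev(17) | reversed so far: 34 -> 17
Step 3: curr=15, set curr.next=prev(34) | reversed so far: 15 -> 34 -> 17
Step 4: curr=15, set curr.next=prev(15) | reversed so far: 15 -> 15 -> 34 -> 17
Step 5: curr=7, set curr.next=prev(15) | reversed so far: 7 -> 15 -> 15 -> 34 -> 17

7 -> 15 -> 15 -> 34 -> 17 -> None


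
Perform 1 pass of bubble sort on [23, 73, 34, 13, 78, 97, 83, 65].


Initial: [23, 73, 34, 13, 78, 97, 83, 65]
Pass 1: [23, 34, 13, 73, 78, 83, 65, 97] (4 swaps)

After 1 pass: [23, 34, 13, 73, 78, 83, 65, 97]


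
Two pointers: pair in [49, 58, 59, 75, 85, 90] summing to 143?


lo=0(49)+hi=5(90)=139
lo=1(58)+hi=5(90)=148
lo=1(58)+hi=4(85)=143

Yes: 58+85=143


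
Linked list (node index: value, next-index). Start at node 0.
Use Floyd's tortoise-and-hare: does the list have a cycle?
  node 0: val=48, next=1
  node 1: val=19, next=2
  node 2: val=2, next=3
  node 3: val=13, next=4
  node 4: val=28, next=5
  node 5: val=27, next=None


Floyd's tortoise (slow, +1) and hare (fast, +2):
  init: slow=0, fast=0
  step 1: slow=1, fast=2
  step 2: slow=2, fast=4
  step 3: fast 4->5->None, no cycle

Cycle: no


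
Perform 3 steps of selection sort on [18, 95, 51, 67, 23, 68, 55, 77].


Initial: [18, 95, 51, 67, 23, 68, 55, 77]
Step 1: min=18 at 0
  Swap: [18, 95, 51, 67, 23, 68, 55, 77]
Step 2: min=23 at 4
  Swap: [18, 23, 51, 67, 95, 68, 55, 77]
Step 3: min=51 at 2
  Swap: [18, 23, 51, 67, 95, 68, 55, 77]

After 3 steps: [18, 23, 51, 67, 95, 68, 55, 77]


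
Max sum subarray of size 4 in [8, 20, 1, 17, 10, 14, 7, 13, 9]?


[0:4]: 46
[1:5]: 48
[2:6]: 42
[3:7]: 48
[4:8]: 44
[5:9]: 43

Max: 48 at [1:5]


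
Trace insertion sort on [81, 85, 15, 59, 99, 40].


Initial: [81, 85, 15, 59, 99, 40]
Insert 85: [81, 85, 15, 59, 99, 40]
Insert 15: [15, 81, 85, 59, 99, 40]
Insert 59: [15, 59, 81, 85, 99, 40]
Insert 99: [15, 59, 81, 85, 99, 40]
Insert 40: [15, 40, 59, 81, 85, 99]

Sorted: [15, 40, 59, 81, 85, 99]


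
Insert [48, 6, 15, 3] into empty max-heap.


Insert 48: [48]
Insert 6: [48, 6]
Insert 15: [48, 6, 15]
Insert 3: [48, 6, 15, 3]

Final heap: [48, 6, 15, 3]


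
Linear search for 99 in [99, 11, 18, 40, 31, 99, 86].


i=0: 99==99 found!

Found at 0, 1 comps


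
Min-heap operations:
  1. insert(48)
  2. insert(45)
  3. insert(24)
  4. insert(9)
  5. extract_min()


insert(48) -> [48]
insert(45) -> [45, 48]
insert(24) -> [24, 48, 45]
insert(9) -> [9, 24, 45, 48]
extract_min()->9, [24, 48, 45]

Final heap: [24, 48, 45]


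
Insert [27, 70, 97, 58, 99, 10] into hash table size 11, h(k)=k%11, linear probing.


Insert 27: h=5 -> slot 5
Insert 70: h=4 -> slot 4
Insert 97: h=9 -> slot 9
Insert 58: h=3 -> slot 3
Insert 99: h=0 -> slot 0
Insert 10: h=10 -> slot 10

Table: [99, None, None, 58, 70, 27, None, None, None, 97, 10]


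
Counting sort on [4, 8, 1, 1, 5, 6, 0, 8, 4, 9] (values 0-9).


Input: [4, 8, 1, 1, 5, 6, 0, 8, 4, 9]
Counts: [1, 2, 0, 0, 2, 1, 1, 0, 2, 1]

Sorted: [0, 1, 1, 4, 4, 5, 6, 8, 8, 9]


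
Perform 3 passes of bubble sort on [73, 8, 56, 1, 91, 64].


Initial: [73, 8, 56, 1, 91, 64]
Pass 1: [8, 56, 1, 73, 64, 91] (4 swaps)
Pass 2: [8, 1, 56, 64, 73, 91] (2 swaps)
Pass 3: [1, 8, 56, 64, 73, 91] (1 swaps)

After 3 passes: [1, 8, 56, 64, 73, 91]


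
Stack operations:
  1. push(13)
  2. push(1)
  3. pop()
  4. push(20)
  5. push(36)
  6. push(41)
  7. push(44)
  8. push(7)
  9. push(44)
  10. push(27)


push(13) -> [13]
push(1) -> [13, 1]
pop()->1, [13]
push(20) -> [13, 20]
push(36) -> [13, 20, 36]
push(41) -> [13, 20, 36, 41]
push(44) -> [13, 20, 36, 41, 44]
push(7) -> [13, 20, 36, 41, 44, 7]
push(44) -> [13, 20, 36, 41, 44, 7, 44]
push(27) -> [13, 20, 36, 41, 44, 7, 44, 27]

Final stack: [13, 20, 36, 41, 44, 7, 44, 27]


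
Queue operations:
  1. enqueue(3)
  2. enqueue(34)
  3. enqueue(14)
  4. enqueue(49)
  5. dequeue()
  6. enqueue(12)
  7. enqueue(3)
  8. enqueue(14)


enqueue(3) -> [3]
enqueue(34) -> [3, 34]
enqueue(14) -> [3, 34, 14]
enqueue(49) -> [3, 34, 14, 49]
dequeue()->3, [34, 14, 49]
enqueue(12) -> [34, 14, 49, 12]
enqueue(3) -> [34, 14, 49, 12, 3]
enqueue(14) -> [34, 14, 49, 12, 3, 14]

Final queue: [34, 14, 49, 12, 3, 14]


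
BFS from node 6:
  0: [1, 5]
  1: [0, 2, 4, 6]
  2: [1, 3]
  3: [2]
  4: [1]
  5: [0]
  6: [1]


Visit 6, enqueue [1]
Visit 1, enqueue [0, 2, 4]
Visit 0, enqueue [5]
Visit 2, enqueue [3]
Visit 4, enqueue []
Visit 5, enqueue []
Visit 3, enqueue []

BFS order: [6, 1, 0, 2, 4, 5, 3]


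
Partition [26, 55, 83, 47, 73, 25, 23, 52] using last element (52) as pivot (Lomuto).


Pivot: 52
  26 <= 52: advance i (no swap)
  47 <= 52: swap -> [26, 47, 83, 55, 73, 25, 23, 52]
  25 <= 52: swap -> [26, 47, 25, 55, 73, 83, 23, 52]
  23 <= 52: swap -> [26, 47, 25, 23, 73, 83, 55, 52]
Place pivot at 4: [26, 47, 25, 23, 52, 83, 55, 73]

Partitioned: [26, 47, 25, 23, 52, 83, 55, 73]


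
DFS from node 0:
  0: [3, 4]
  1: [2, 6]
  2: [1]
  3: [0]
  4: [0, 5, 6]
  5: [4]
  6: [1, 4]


Visit 0, push [4, 3]
Visit 3, push []
Visit 4, push [6, 5]
Visit 5, push []
Visit 6, push [1]
Visit 1, push [2]
Visit 2, push []

DFS order: [0, 3, 4, 5, 6, 1, 2]


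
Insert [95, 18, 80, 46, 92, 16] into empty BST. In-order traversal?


Insert 95: root
Insert 18: L from 95
Insert 80: L from 95 -> R from 18
Insert 46: L from 95 -> R from 18 -> L from 80
Insert 92: L from 95 -> R from 18 -> R from 80
Insert 16: L from 95 -> L from 18

In-order: [16, 18, 46, 80, 92, 95]


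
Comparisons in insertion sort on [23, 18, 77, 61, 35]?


Algorithm: insertion sort
Input: [23, 18, 77, 61, 35]
Sorted: [18, 23, 35, 61, 77]

7


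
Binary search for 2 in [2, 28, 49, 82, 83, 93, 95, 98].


Step 1: lo=0, hi=7, mid=3, val=82
Step 2: lo=0, hi=2, mid=1, val=28
Step 3: lo=0, hi=0, mid=0, val=2

Found at index 0


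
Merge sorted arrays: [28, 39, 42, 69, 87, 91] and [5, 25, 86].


Take 5 from B
Take 25 from B
Take 28 from A
Take 39 from A
Take 42 from A
Take 69 from A
Take 86 from B

Merged: [5, 25, 28, 39, 42, 69, 86, 87, 91]


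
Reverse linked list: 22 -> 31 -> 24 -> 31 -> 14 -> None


Step 1: curr=22, set curr.next=prev(None) | reversed so far: 22
Step 2: curr=31, set curr.next=prev(22) | reversed so far: 31 -> 22
Step 3: curr=24, set curr.next=prev(31) | reversed so far: 24 -> 31 -> 22
Step 4: curr=31, set curr.next=prev(24) | reversed so far: 31 -> 24 -> 31 -> 22
Step 5: curr=14, set curr.next=prev(31) | reversed so far: 14 -> 31 -> 24 -> 31 -> 22

14 -> 31 -> 24 -> 31 -> 22 -> None


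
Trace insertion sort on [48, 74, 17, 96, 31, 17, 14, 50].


Initial: [48, 74, 17, 96, 31, 17, 14, 50]
Insert 74: [48, 74, 17, 96, 31, 17, 14, 50]
Insert 17: [17, 48, 74, 96, 31, 17, 14, 50]
Insert 96: [17, 48, 74, 96, 31, 17, 14, 50]
Insert 31: [17, 31, 48, 74, 96, 17, 14, 50]
Insert 17: [17, 17, 31, 48, 74, 96, 14, 50]
Insert 14: [14, 17, 17, 31, 48, 74, 96, 50]
Insert 50: [14, 17, 17, 31, 48, 50, 74, 96]

Sorted: [14, 17, 17, 31, 48, 50, 74, 96]


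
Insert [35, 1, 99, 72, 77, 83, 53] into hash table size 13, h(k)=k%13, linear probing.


Insert 35: h=9 -> slot 9
Insert 1: h=1 -> slot 1
Insert 99: h=8 -> slot 8
Insert 72: h=7 -> slot 7
Insert 77: h=12 -> slot 12
Insert 83: h=5 -> slot 5
Insert 53: h=1, 1 probes -> slot 2

Table: [None, 1, 53, None, None, 83, None, 72, 99, 35, None, None, 77]


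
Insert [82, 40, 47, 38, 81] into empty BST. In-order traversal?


Insert 82: root
Insert 40: L from 82
Insert 47: L from 82 -> R from 40
Insert 38: L from 82 -> L from 40
Insert 81: L from 82 -> R from 40 -> R from 47

In-order: [38, 40, 47, 81, 82]


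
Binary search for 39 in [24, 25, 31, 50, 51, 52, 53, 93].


Step 1: lo=0, hi=7, mid=3, val=50
Step 2: lo=0, hi=2, mid=1, val=25
Step 3: lo=2, hi=2, mid=2, val=31

Not found


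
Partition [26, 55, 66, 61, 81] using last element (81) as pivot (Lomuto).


Pivot: 81
  26 <= 81: advance i (no swap)
  55 <= 81: advance i (no swap)
  66 <= 81: advance i (no swap)
  61 <= 81: advance i (no swap)
Place pivot at 4: [26, 55, 66, 61, 81]

Partitioned: [26, 55, 66, 61, 81]


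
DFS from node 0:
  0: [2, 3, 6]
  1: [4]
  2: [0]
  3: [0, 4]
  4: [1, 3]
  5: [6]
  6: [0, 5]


Visit 0, push [6, 3, 2]
Visit 2, push []
Visit 3, push [4]
Visit 4, push [1]
Visit 1, push []
Visit 6, push [5]
Visit 5, push []

DFS order: [0, 2, 3, 4, 1, 6, 5]


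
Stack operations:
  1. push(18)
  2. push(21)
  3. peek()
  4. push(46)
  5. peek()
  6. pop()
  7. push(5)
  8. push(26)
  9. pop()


push(18) -> [18]
push(21) -> [18, 21]
peek()->21
push(46) -> [18, 21, 46]
peek()->46
pop()->46, [18, 21]
push(5) -> [18, 21, 5]
push(26) -> [18, 21, 5, 26]
pop()->26, [18, 21, 5]

Final stack: [18, 21, 5]


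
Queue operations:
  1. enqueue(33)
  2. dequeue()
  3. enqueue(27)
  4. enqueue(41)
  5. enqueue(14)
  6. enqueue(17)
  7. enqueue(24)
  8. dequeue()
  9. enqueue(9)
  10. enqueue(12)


enqueue(33) -> [33]
dequeue()->33, []
enqueue(27) -> [27]
enqueue(41) -> [27, 41]
enqueue(14) -> [27, 41, 14]
enqueue(17) -> [27, 41, 14, 17]
enqueue(24) -> [27, 41, 14, 17, 24]
dequeue()->27, [41, 14, 17, 24]
enqueue(9) -> [41, 14, 17, 24, 9]
enqueue(12) -> [41, 14, 17, 24, 9, 12]

Final queue: [41, 14, 17, 24, 9, 12]


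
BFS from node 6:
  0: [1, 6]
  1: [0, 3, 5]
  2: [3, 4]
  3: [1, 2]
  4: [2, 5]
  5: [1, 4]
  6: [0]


Visit 6, enqueue [0]
Visit 0, enqueue [1]
Visit 1, enqueue [3, 5]
Visit 3, enqueue [2]
Visit 5, enqueue [4]
Visit 2, enqueue []
Visit 4, enqueue []

BFS order: [6, 0, 1, 3, 5, 2, 4]


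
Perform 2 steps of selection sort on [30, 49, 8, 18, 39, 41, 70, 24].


Initial: [30, 49, 8, 18, 39, 41, 70, 24]
Step 1: min=8 at 2
  Swap: [8, 49, 30, 18, 39, 41, 70, 24]
Step 2: min=18 at 3
  Swap: [8, 18, 30, 49, 39, 41, 70, 24]

After 2 steps: [8, 18, 30, 49, 39, 41, 70, 24]


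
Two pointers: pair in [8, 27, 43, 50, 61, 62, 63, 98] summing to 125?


lo=0(8)+hi=7(98)=106
lo=1(27)+hi=7(98)=125

Yes: 27+98=125


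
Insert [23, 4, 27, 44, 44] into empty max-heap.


Insert 23: [23]
Insert 4: [23, 4]
Insert 27: [27, 4, 23]
Insert 44: [44, 27, 23, 4]
Insert 44: [44, 44, 23, 4, 27]

Final heap: [44, 44, 23, 4, 27]


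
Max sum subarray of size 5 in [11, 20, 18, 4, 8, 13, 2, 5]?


[0:5]: 61
[1:6]: 63
[2:7]: 45
[3:8]: 32

Max: 63 at [1:6]


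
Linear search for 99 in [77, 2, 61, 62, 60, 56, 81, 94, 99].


i=0: 77!=99
i=1: 2!=99
i=2: 61!=99
i=3: 62!=99
i=4: 60!=99
i=5: 56!=99
i=6: 81!=99
i=7: 94!=99
i=8: 99==99 found!

Found at 8, 9 comps


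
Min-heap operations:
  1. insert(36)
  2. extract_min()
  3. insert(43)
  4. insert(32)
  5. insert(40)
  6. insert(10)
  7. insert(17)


insert(36) -> [36]
extract_min()->36, []
insert(43) -> [43]
insert(32) -> [32, 43]
insert(40) -> [32, 43, 40]
insert(10) -> [10, 32, 40, 43]
insert(17) -> [10, 17, 40, 43, 32]

Final heap: [10, 17, 40, 43, 32]


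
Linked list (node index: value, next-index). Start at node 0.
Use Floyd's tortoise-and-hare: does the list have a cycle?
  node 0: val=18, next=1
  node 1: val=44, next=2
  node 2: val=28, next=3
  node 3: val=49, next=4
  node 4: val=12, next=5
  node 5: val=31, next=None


Floyd's tortoise (slow, +1) and hare (fast, +2):
  init: slow=0, fast=0
  step 1: slow=1, fast=2
  step 2: slow=2, fast=4
  step 3: fast 4->5->None, no cycle

Cycle: no


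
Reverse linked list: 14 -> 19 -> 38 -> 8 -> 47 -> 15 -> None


Step 1: curr=14, set curr.next=prev(None) | reversed so far: 14
Step 2: curr=19, set curr.next=prev(14) | reversed so far: 19 -> 14
Step 3: curr=38, set curr.next=prev(19) | reversed so far: 38 -> 19 -> 14
Step 4: curr=8, set curr.next=prev(38) | reversed so far: 8 -> 38 -> 19 -> 14
Step 5: curr=47, set curr.next=prev(8) | reversed so far: 47 -> 8 -> 38 -> 19 -> 14
Step 6: curr=15, set curr.next=prev(47) | reversed so far: 15 -> 47 -> 8 -> 38 -> 19 -> 14

15 -> 47 -> 8 -> 38 -> 19 -> 14 -> None


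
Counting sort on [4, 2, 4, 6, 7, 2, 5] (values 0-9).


Input: [4, 2, 4, 6, 7, 2, 5]
Counts: [0, 0, 2, 0, 2, 1, 1, 1, 0, 0]

Sorted: [2, 2, 4, 4, 5, 6, 7]


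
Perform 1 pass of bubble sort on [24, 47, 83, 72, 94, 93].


Initial: [24, 47, 83, 72, 94, 93]
Pass 1: [24, 47, 72, 83, 93, 94] (2 swaps)

After 1 pass: [24, 47, 72, 83, 93, 94]


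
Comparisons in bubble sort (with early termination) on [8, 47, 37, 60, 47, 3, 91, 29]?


Algorithm: bubble sort (with early termination)
Input: [8, 47, 37, 60, 47, 3, 91, 29]
Sorted: [3, 8, 29, 37, 47, 47, 60, 91]

27


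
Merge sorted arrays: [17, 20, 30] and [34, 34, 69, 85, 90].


Take 17 from A
Take 20 from A
Take 30 from A

Merged: [17, 20, 30, 34, 34, 69, 85, 90]


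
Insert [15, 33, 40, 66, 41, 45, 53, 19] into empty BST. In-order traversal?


Insert 15: root
Insert 33: R from 15
Insert 40: R from 15 -> R from 33
Insert 66: R from 15 -> R from 33 -> R from 40
Insert 41: R from 15 -> R from 33 -> R from 40 -> L from 66
Insert 45: R from 15 -> R from 33 -> R from 40 -> L from 66 -> R from 41
Insert 53: R from 15 -> R from 33 -> R from 40 -> L from 66 -> R from 41 -> R from 45
Insert 19: R from 15 -> L from 33

In-order: [15, 19, 33, 40, 41, 45, 53, 66]


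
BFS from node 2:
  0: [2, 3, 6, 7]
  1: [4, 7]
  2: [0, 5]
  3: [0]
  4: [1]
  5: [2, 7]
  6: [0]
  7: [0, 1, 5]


Visit 2, enqueue [0, 5]
Visit 0, enqueue [3, 6, 7]
Visit 5, enqueue []
Visit 3, enqueue []
Visit 6, enqueue []
Visit 7, enqueue [1]
Visit 1, enqueue [4]
Visit 4, enqueue []

BFS order: [2, 0, 5, 3, 6, 7, 1, 4]


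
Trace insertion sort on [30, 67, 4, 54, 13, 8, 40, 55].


Initial: [30, 67, 4, 54, 13, 8, 40, 55]
Insert 67: [30, 67, 4, 54, 13, 8, 40, 55]
Insert 4: [4, 30, 67, 54, 13, 8, 40, 55]
Insert 54: [4, 30, 54, 67, 13, 8, 40, 55]
Insert 13: [4, 13, 30, 54, 67, 8, 40, 55]
Insert 8: [4, 8, 13, 30, 54, 67, 40, 55]
Insert 40: [4, 8, 13, 30, 40, 54, 67, 55]
Insert 55: [4, 8, 13, 30, 40, 54, 55, 67]

Sorted: [4, 8, 13, 30, 40, 54, 55, 67]


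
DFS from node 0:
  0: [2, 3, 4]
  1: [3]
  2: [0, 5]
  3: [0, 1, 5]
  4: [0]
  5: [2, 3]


Visit 0, push [4, 3, 2]
Visit 2, push [5]
Visit 5, push [3]
Visit 3, push [1]
Visit 1, push []
Visit 4, push []

DFS order: [0, 2, 5, 3, 1, 4]


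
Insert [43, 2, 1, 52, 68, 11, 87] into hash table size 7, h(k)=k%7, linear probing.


Insert 43: h=1 -> slot 1
Insert 2: h=2 -> slot 2
Insert 1: h=1, 2 probes -> slot 3
Insert 52: h=3, 1 probes -> slot 4
Insert 68: h=5 -> slot 5
Insert 11: h=4, 2 probes -> slot 6
Insert 87: h=3, 4 probes -> slot 0

Table: [87, 43, 2, 1, 52, 68, 11]


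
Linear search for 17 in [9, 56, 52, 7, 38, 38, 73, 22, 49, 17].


i=0: 9!=17
i=1: 56!=17
i=2: 52!=17
i=3: 7!=17
i=4: 38!=17
i=5: 38!=17
i=6: 73!=17
i=7: 22!=17
i=8: 49!=17
i=9: 17==17 found!

Found at 9, 10 comps


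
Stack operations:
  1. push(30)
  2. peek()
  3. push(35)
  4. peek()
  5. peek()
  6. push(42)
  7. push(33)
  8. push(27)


push(30) -> [30]
peek()->30
push(35) -> [30, 35]
peek()->35
peek()->35
push(42) -> [30, 35, 42]
push(33) -> [30, 35, 42, 33]
push(27) -> [30, 35, 42, 33, 27]

Final stack: [30, 35, 42, 33, 27]


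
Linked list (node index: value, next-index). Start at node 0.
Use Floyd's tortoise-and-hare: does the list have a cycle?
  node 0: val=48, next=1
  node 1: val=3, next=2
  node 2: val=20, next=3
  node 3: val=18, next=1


Floyd's tortoise (slow, +1) and hare (fast, +2):
  init: slow=0, fast=0
  step 1: slow=1, fast=2
  step 2: slow=2, fast=1
  step 3: slow=3, fast=3
  slow == fast at node 3: cycle detected

Cycle: yes


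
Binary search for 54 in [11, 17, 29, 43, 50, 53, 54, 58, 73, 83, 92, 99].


Step 1: lo=0, hi=11, mid=5, val=53
Step 2: lo=6, hi=11, mid=8, val=73
Step 3: lo=6, hi=7, mid=6, val=54

Found at index 6


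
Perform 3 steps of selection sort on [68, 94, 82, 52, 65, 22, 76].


Initial: [68, 94, 82, 52, 65, 22, 76]
Step 1: min=22 at 5
  Swap: [22, 94, 82, 52, 65, 68, 76]
Step 2: min=52 at 3
  Swap: [22, 52, 82, 94, 65, 68, 76]
Step 3: min=65 at 4
  Swap: [22, 52, 65, 94, 82, 68, 76]

After 3 steps: [22, 52, 65, 94, 82, 68, 76]


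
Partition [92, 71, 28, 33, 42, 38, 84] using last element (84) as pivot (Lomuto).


Pivot: 84
  71 <= 84: swap -> [71, 92, 28, 33, 42, 38, 84]
  28 <= 84: swap -> [71, 28, 92, 33, 42, 38, 84]
  33 <= 84: swap -> [71, 28, 33, 92, 42, 38, 84]
  42 <= 84: swap -> [71, 28, 33, 42, 92, 38, 84]
  38 <= 84: swap -> [71, 28, 33, 42, 38, 92, 84]
Place pivot at 5: [71, 28, 33, 42, 38, 84, 92]

Partitioned: [71, 28, 33, 42, 38, 84, 92]


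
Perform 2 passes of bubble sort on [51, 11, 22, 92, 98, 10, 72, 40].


Initial: [51, 11, 22, 92, 98, 10, 72, 40]
Pass 1: [11, 22, 51, 92, 10, 72, 40, 98] (5 swaps)
Pass 2: [11, 22, 51, 10, 72, 40, 92, 98] (3 swaps)

After 2 passes: [11, 22, 51, 10, 72, 40, 92, 98]


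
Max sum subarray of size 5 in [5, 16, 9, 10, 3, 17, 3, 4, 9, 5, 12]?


[0:5]: 43
[1:6]: 55
[2:7]: 42
[3:8]: 37
[4:9]: 36
[5:10]: 38
[6:11]: 33

Max: 55 at [1:6]


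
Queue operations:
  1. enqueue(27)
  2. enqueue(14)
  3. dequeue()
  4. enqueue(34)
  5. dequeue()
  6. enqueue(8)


enqueue(27) -> [27]
enqueue(14) -> [27, 14]
dequeue()->27, [14]
enqueue(34) -> [14, 34]
dequeue()->14, [34]
enqueue(8) -> [34, 8]

Final queue: [34, 8]


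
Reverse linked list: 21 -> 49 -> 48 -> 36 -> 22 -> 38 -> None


Step 1: curr=21, set curr.next=prev(None) | reversed so far: 21
Step 2: curr=49, set curr.next=prev(21) | reversed so far: 49 -> 21
Step 3: curr=48, set curr.next=prev(49) | reversed so far: 48 -> 49 -> 21
Step 4: curr=36, set curr.next=prev(48) | reversed so far: 36 -> 48 -> 49 -> 21
Step 5: curr=22, set curr.next=prev(36) | reversed so far: 22 -> 36 -> 48 -> 49 -> 21
Step 6: curr=38, set curr.next=prev(22) | reversed so far: 38 -> 22 -> 36 -> 48 -> 49 -> 21

38 -> 22 -> 36 -> 48 -> 49 -> 21 -> None


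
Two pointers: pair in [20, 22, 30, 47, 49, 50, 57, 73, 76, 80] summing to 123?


lo=0(20)+hi=9(80)=100
lo=1(22)+hi=9(80)=102
lo=2(30)+hi=9(80)=110
lo=3(47)+hi=9(80)=127
lo=3(47)+hi=8(76)=123

Yes: 47+76=123


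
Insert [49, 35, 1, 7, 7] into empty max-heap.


Insert 49: [49]
Insert 35: [49, 35]
Insert 1: [49, 35, 1]
Insert 7: [49, 35, 1, 7]
Insert 7: [49, 35, 1, 7, 7]

Final heap: [49, 35, 1, 7, 7]


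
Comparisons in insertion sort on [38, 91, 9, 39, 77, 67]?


Algorithm: insertion sort
Input: [38, 91, 9, 39, 77, 67]
Sorted: [9, 38, 39, 67, 77, 91]

10


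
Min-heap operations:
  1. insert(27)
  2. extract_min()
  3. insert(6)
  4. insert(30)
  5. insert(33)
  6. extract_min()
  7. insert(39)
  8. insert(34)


insert(27) -> [27]
extract_min()->27, []
insert(6) -> [6]
insert(30) -> [6, 30]
insert(33) -> [6, 30, 33]
extract_min()->6, [30, 33]
insert(39) -> [30, 33, 39]
insert(34) -> [30, 33, 39, 34]

Final heap: [30, 33, 39, 34]


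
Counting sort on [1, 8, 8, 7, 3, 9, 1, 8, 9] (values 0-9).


Input: [1, 8, 8, 7, 3, 9, 1, 8, 9]
Counts: [0, 2, 0, 1, 0, 0, 0, 1, 3, 2]

Sorted: [1, 1, 3, 7, 8, 8, 8, 9, 9]


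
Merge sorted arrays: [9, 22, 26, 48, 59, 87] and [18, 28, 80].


Take 9 from A
Take 18 from B
Take 22 from A
Take 26 from A
Take 28 from B
Take 48 from A
Take 59 from A
Take 80 from B

Merged: [9, 18, 22, 26, 28, 48, 59, 80, 87]


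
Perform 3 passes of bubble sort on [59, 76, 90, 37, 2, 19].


Initial: [59, 76, 90, 37, 2, 19]
Pass 1: [59, 76, 37, 2, 19, 90] (3 swaps)
Pass 2: [59, 37, 2, 19, 76, 90] (3 swaps)
Pass 3: [37, 2, 19, 59, 76, 90] (3 swaps)

After 3 passes: [37, 2, 19, 59, 76, 90]


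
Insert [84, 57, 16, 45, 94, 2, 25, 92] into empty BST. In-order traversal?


Insert 84: root
Insert 57: L from 84
Insert 16: L from 84 -> L from 57
Insert 45: L from 84 -> L from 57 -> R from 16
Insert 94: R from 84
Insert 2: L from 84 -> L from 57 -> L from 16
Insert 25: L from 84 -> L from 57 -> R from 16 -> L from 45
Insert 92: R from 84 -> L from 94

In-order: [2, 16, 25, 45, 57, 84, 92, 94]


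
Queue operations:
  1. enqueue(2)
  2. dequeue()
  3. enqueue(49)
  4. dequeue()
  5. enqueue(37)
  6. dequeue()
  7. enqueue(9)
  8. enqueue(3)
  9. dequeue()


enqueue(2) -> [2]
dequeue()->2, []
enqueue(49) -> [49]
dequeue()->49, []
enqueue(37) -> [37]
dequeue()->37, []
enqueue(9) -> [9]
enqueue(3) -> [9, 3]
dequeue()->9, [3]

Final queue: [3]


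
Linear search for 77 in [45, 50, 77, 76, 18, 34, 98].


i=0: 45!=77
i=1: 50!=77
i=2: 77==77 found!

Found at 2, 3 comps


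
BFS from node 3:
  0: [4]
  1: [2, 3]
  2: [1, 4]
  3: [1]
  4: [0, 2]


Visit 3, enqueue [1]
Visit 1, enqueue [2]
Visit 2, enqueue [4]
Visit 4, enqueue [0]
Visit 0, enqueue []

BFS order: [3, 1, 2, 4, 0]


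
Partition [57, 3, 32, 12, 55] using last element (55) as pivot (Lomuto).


Pivot: 55
  3 <= 55: swap -> [3, 57, 32, 12, 55]
  32 <= 55: swap -> [3, 32, 57, 12, 55]
  12 <= 55: swap -> [3, 32, 12, 57, 55]
Place pivot at 3: [3, 32, 12, 55, 57]

Partitioned: [3, 32, 12, 55, 57]


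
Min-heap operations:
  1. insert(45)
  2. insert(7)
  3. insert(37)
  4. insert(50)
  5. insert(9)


insert(45) -> [45]
insert(7) -> [7, 45]
insert(37) -> [7, 45, 37]
insert(50) -> [7, 45, 37, 50]
insert(9) -> [7, 9, 37, 50, 45]

Final heap: [7, 9, 37, 50, 45]


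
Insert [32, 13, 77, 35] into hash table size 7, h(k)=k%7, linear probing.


Insert 32: h=4 -> slot 4
Insert 13: h=6 -> slot 6
Insert 77: h=0 -> slot 0
Insert 35: h=0, 1 probes -> slot 1

Table: [77, 35, None, None, 32, None, 13]


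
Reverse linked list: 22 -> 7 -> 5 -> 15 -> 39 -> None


Step 1: curr=22, set curr.next=prev(None) | reversed so far: 22
Step 2: curr=7, set curr.next=prev(22) | reversed so far: 7 -> 22
Step 3: curr=5, set curr.next=prev(7) | reversed so far: 5 -> 7 -> 22
Step 4: curr=15, set curr.next=prev(5) | reversed so far: 15 -> 5 -> 7 -> 22
Step 5: curr=39, set curr.next=prev(15) | reversed so far: 39 -> 15 -> 5 -> 7 -> 22

39 -> 15 -> 5 -> 7 -> 22 -> None


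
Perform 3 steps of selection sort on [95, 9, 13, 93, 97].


Initial: [95, 9, 13, 93, 97]
Step 1: min=9 at 1
  Swap: [9, 95, 13, 93, 97]
Step 2: min=13 at 2
  Swap: [9, 13, 95, 93, 97]
Step 3: min=93 at 3
  Swap: [9, 13, 93, 95, 97]

After 3 steps: [9, 13, 93, 95, 97]


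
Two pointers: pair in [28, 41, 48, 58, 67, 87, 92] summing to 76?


lo=0(28)+hi=6(92)=120
lo=0(28)+hi=5(87)=115
lo=0(28)+hi=4(67)=95
lo=0(28)+hi=3(58)=86
lo=0(28)+hi=2(48)=76

Yes: 28+48=76


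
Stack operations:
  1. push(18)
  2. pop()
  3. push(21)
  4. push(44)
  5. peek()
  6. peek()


push(18) -> [18]
pop()->18, []
push(21) -> [21]
push(44) -> [21, 44]
peek()->44
peek()->44

Final stack: [21, 44]


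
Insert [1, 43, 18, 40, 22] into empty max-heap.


Insert 1: [1]
Insert 43: [43, 1]
Insert 18: [43, 1, 18]
Insert 40: [43, 40, 18, 1]
Insert 22: [43, 40, 18, 1, 22]

Final heap: [43, 40, 18, 1, 22]


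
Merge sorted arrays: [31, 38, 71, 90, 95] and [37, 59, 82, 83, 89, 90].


Take 31 from A
Take 37 from B
Take 38 from A
Take 59 from B
Take 71 from A
Take 82 from B
Take 83 from B
Take 89 from B
Take 90 from A
Take 90 from B

Merged: [31, 37, 38, 59, 71, 82, 83, 89, 90, 90, 95]


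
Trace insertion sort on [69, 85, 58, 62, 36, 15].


Initial: [69, 85, 58, 62, 36, 15]
Insert 85: [69, 85, 58, 62, 36, 15]
Insert 58: [58, 69, 85, 62, 36, 15]
Insert 62: [58, 62, 69, 85, 36, 15]
Insert 36: [36, 58, 62, 69, 85, 15]
Insert 15: [15, 36, 58, 62, 69, 85]

Sorted: [15, 36, 58, 62, 69, 85]


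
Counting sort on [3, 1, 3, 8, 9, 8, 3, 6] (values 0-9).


Input: [3, 1, 3, 8, 9, 8, 3, 6]
Counts: [0, 1, 0, 3, 0, 0, 1, 0, 2, 1]

Sorted: [1, 3, 3, 3, 6, 8, 8, 9]


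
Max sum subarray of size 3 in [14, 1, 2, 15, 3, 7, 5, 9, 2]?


[0:3]: 17
[1:4]: 18
[2:5]: 20
[3:6]: 25
[4:7]: 15
[5:8]: 21
[6:9]: 16

Max: 25 at [3:6]


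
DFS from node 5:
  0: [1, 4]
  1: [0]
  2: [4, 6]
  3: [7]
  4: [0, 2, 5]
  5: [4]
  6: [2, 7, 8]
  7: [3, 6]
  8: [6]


Visit 5, push [4]
Visit 4, push [2, 0]
Visit 0, push [1]
Visit 1, push []
Visit 2, push [6]
Visit 6, push [8, 7]
Visit 7, push [3]
Visit 3, push []
Visit 8, push []

DFS order: [5, 4, 0, 1, 2, 6, 7, 3, 8]


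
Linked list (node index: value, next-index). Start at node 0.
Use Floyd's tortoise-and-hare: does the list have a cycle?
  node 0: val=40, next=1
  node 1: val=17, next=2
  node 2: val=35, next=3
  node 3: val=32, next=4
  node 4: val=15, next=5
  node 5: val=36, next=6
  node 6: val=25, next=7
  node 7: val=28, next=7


Floyd's tortoise (slow, +1) and hare (fast, +2):
  init: slow=0, fast=0
  step 1: slow=1, fast=2
  step 2: slow=2, fast=4
  step 3: slow=3, fast=6
  step 4: slow=4, fast=7
  step 5: slow=5, fast=7
  step 6: slow=6, fast=7
  step 7: slow=7, fast=7
  slow == fast at node 7: cycle detected

Cycle: yes


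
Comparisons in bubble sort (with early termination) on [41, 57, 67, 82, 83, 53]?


Algorithm: bubble sort (with early termination)
Input: [41, 57, 67, 82, 83, 53]
Sorted: [41, 53, 57, 67, 82, 83]

15


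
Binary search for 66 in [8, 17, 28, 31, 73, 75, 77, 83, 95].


Step 1: lo=0, hi=8, mid=4, val=73
Step 2: lo=0, hi=3, mid=1, val=17
Step 3: lo=2, hi=3, mid=2, val=28
Step 4: lo=3, hi=3, mid=3, val=31

Not found


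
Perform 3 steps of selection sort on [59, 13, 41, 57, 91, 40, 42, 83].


Initial: [59, 13, 41, 57, 91, 40, 42, 83]
Step 1: min=13 at 1
  Swap: [13, 59, 41, 57, 91, 40, 42, 83]
Step 2: min=40 at 5
  Swap: [13, 40, 41, 57, 91, 59, 42, 83]
Step 3: min=41 at 2
  Swap: [13, 40, 41, 57, 91, 59, 42, 83]

After 3 steps: [13, 40, 41, 57, 91, 59, 42, 83]


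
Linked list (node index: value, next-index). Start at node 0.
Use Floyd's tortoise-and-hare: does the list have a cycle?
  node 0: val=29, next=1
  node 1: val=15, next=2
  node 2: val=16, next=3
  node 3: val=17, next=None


Floyd's tortoise (slow, +1) and hare (fast, +2):
  init: slow=0, fast=0
  step 1: slow=1, fast=2
  step 2: fast 2->3->None, no cycle

Cycle: no


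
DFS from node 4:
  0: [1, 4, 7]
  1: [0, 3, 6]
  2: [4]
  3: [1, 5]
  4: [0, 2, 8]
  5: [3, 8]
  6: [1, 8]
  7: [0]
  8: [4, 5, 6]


Visit 4, push [8, 2, 0]
Visit 0, push [7, 1]
Visit 1, push [6, 3]
Visit 3, push [5]
Visit 5, push [8]
Visit 8, push [6]
Visit 6, push []
Visit 7, push []
Visit 2, push []

DFS order: [4, 0, 1, 3, 5, 8, 6, 7, 2]


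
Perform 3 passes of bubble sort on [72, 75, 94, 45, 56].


Initial: [72, 75, 94, 45, 56]
Pass 1: [72, 75, 45, 56, 94] (2 swaps)
Pass 2: [72, 45, 56, 75, 94] (2 swaps)
Pass 3: [45, 56, 72, 75, 94] (2 swaps)

After 3 passes: [45, 56, 72, 75, 94]


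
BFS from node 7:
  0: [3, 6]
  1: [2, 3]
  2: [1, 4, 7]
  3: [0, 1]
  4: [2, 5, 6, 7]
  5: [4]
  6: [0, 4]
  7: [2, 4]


Visit 7, enqueue [2, 4]
Visit 2, enqueue [1]
Visit 4, enqueue [5, 6]
Visit 1, enqueue [3]
Visit 5, enqueue []
Visit 6, enqueue [0]
Visit 3, enqueue []
Visit 0, enqueue []

BFS order: [7, 2, 4, 1, 5, 6, 3, 0]


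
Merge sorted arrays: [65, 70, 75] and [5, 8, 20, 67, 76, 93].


Take 5 from B
Take 8 from B
Take 20 from B
Take 65 from A
Take 67 from B
Take 70 from A
Take 75 from A

Merged: [5, 8, 20, 65, 67, 70, 75, 76, 93]


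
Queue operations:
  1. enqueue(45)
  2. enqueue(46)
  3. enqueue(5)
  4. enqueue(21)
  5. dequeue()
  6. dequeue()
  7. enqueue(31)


enqueue(45) -> [45]
enqueue(46) -> [45, 46]
enqueue(5) -> [45, 46, 5]
enqueue(21) -> [45, 46, 5, 21]
dequeue()->45, [46, 5, 21]
dequeue()->46, [5, 21]
enqueue(31) -> [5, 21, 31]

Final queue: [5, 21, 31]


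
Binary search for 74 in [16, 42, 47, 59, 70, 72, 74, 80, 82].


Step 1: lo=0, hi=8, mid=4, val=70
Step 2: lo=5, hi=8, mid=6, val=74

Found at index 6


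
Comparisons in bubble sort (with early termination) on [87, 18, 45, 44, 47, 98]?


Algorithm: bubble sort (with early termination)
Input: [87, 18, 45, 44, 47, 98]
Sorted: [18, 44, 45, 47, 87, 98]

12


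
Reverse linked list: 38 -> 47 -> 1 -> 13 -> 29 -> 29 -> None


Step 1: curr=38, set curr.next=prev(None) | reversed so far: 38
Step 2: curr=47, set curr.next=prev(38) | reversed so far: 47 -> 38
Step 3: curr=1, set curr.next=prev(47) | reversed so far: 1 -> 47 -> 38
Step 4: curr=13, set curr.next=prev(1) | reversed so far: 13 -> 1 -> 47 -> 38
Step 5: curr=29, set curr.next=prev(13) | reversed so far: 29 -> 13 -> 1 -> 47 -> 38
Step 6: curr=29, set curr.next=prev(29) | reversed so far: 29 -> 29 -> 13 -> 1 -> 47 -> 38

29 -> 29 -> 13 -> 1 -> 47 -> 38 -> None


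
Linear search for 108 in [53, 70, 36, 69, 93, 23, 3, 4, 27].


i=0: 53!=108
i=1: 70!=108
i=2: 36!=108
i=3: 69!=108
i=4: 93!=108
i=5: 23!=108
i=6: 3!=108
i=7: 4!=108
i=8: 27!=108

Not found, 9 comps


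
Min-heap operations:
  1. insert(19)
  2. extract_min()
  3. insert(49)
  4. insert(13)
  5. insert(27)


insert(19) -> [19]
extract_min()->19, []
insert(49) -> [49]
insert(13) -> [13, 49]
insert(27) -> [13, 49, 27]

Final heap: [13, 49, 27]


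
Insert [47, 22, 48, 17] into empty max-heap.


Insert 47: [47]
Insert 22: [47, 22]
Insert 48: [48, 22, 47]
Insert 17: [48, 22, 47, 17]

Final heap: [48, 22, 47, 17]


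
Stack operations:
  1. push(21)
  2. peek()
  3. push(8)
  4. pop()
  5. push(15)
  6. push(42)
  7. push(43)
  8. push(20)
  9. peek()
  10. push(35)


push(21) -> [21]
peek()->21
push(8) -> [21, 8]
pop()->8, [21]
push(15) -> [21, 15]
push(42) -> [21, 15, 42]
push(43) -> [21, 15, 42, 43]
push(20) -> [21, 15, 42, 43, 20]
peek()->20
push(35) -> [21, 15, 42, 43, 20, 35]

Final stack: [21, 15, 42, 43, 20, 35]


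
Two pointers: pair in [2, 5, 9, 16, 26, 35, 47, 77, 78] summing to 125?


lo=0(2)+hi=8(78)=80
lo=1(5)+hi=8(78)=83
lo=2(9)+hi=8(78)=87
lo=3(16)+hi=8(78)=94
lo=4(26)+hi=8(78)=104
lo=5(35)+hi=8(78)=113
lo=6(47)+hi=8(78)=125

Yes: 47+78=125


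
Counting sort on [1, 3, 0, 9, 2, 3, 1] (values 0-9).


Input: [1, 3, 0, 9, 2, 3, 1]
Counts: [1, 2, 1, 2, 0, 0, 0, 0, 0, 1]

Sorted: [0, 1, 1, 2, 3, 3, 9]


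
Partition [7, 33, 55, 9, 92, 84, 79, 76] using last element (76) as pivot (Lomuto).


Pivot: 76
  7 <= 76: advance i (no swap)
  33 <= 76: advance i (no swap)
  55 <= 76: advance i (no swap)
  9 <= 76: advance i (no swap)
Place pivot at 4: [7, 33, 55, 9, 76, 84, 79, 92]

Partitioned: [7, 33, 55, 9, 76, 84, 79, 92]
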